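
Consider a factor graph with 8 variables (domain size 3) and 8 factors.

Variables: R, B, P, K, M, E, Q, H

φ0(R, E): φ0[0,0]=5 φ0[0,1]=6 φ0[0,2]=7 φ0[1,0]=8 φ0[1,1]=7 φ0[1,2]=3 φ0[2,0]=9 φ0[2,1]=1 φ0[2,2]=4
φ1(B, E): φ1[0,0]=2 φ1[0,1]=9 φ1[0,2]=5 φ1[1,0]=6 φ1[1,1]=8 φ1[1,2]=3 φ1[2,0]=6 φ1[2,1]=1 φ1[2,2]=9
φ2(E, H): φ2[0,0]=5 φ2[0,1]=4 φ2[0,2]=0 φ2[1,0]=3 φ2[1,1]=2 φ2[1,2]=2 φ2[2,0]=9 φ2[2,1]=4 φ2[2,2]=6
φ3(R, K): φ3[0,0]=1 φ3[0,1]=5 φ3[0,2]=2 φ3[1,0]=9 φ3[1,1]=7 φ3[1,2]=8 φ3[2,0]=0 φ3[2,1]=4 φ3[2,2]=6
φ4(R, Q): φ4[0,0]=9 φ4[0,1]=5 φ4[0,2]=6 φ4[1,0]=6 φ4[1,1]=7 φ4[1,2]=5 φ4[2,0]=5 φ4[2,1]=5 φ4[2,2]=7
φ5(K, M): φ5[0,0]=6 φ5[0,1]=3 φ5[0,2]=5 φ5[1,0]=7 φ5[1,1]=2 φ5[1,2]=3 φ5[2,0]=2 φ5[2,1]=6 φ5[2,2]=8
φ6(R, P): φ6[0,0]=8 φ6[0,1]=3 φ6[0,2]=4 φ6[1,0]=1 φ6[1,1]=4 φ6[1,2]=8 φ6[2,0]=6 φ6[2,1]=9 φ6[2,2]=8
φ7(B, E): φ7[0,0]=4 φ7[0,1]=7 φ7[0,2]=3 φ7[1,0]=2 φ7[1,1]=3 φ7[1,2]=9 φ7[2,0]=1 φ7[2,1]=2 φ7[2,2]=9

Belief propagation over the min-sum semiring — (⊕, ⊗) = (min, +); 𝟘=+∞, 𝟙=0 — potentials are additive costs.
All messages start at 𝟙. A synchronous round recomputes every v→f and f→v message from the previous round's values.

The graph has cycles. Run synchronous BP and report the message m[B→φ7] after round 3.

message @ round 3 = [2, 3, 1]

init: all messages = 𝟙 over 3 values
r1 m[φ0→R] = [5, 3, 1]
r1 m[φ0→E] = [5, 1, 3]
r1 m[φ1→B] = [2, 3, 1]
r1 m[φ1→E] = [2, 1, 3]
r1 m[φ2→E] = [0, 2, 4]
r1 m[φ2→H] = [3, 2, 0]
r1 m[φ3→R] = [1, 7, 0]
r1 m[φ3→K] = [0, 4, 2]
r1 m[φ4→R] = [5, 5, 5]
r1 m[φ4→Q] = [5, 5, 5]
r1 m[φ5→K] = [3, 2, 2]
r1 m[φ5→M] = [2, 2, 3]
r1 m[φ6→R] = [3, 1, 6]
r1 m[φ6→P] = [1, 3, 4]
r1 m[φ7→B] = [3, 2, 1]
r1 m[φ7→E] = [1, 2, 3]
r1 m[R→φ0] = [0, 0, 0]
r1 m[R→φ3] = [0, 0, 0]
r1 m[R→φ4] = [0, 0, 0]
r1 m[R→φ6] = [0, 0, 0]
r1 m[B→φ1] = [0, 0, 0]
r1 m[B→φ7] = [0, 0, 0]
r1 m[P→φ6] = [0, 0, 0]
r1 m[K→φ3] = [0, 0, 0]
r1 m[K→φ5] = [0, 0, 0]
r1 m[M→φ5] = [0, 0, 0]
r1 m[E→φ0] = [0, 0, 0]
r1 m[E→φ1] = [0, 0, 0]
r1 m[E→φ2] = [0, 0, 0]
r1 m[E→φ7] = [0, 0, 0]
r1 m[Q→φ4] = [0, 0, 0]
r1 m[H→φ2] = [0, 0, 0]
r2 m[φ0→R] = [5, 3, 1]
r2 m[φ0→E] = [5, 1, 3]
r2 m[φ1→B] = [2, 3, 1]
r2 m[φ1→E] = [2, 1, 3]
r2 m[φ2→E] = [0, 2, 4]
r2 m[φ2→H] = [3, 2, 0]
r2 m[φ3→R] = [1, 7, 0]
r2 m[φ3→K] = [0, 4, 2]
r2 m[φ4→R] = [5, 5, 5]
r2 m[φ4→Q] = [5, 5, 5]
r2 m[φ5→K] = [3, 2, 2]
r2 m[φ5→M] = [2, 2, 3]
r2 m[φ6→R] = [3, 1, 6]
r2 m[φ6→P] = [1, 3, 4]
r2 m[φ7→B] = [3, 2, 1]
r2 m[φ7→E] = [1, 2, 3]
r2 m[R→φ0] = [9, 13, 11]
r2 m[R→φ3] = [13, 9, 12]
r2 m[R→φ4] = [9, 11, 7]
r2 m[R→φ6] = [11, 15, 6]
r2 m[B→φ1] = [3, 2, 1]
r2 m[B→φ7] = [2, 3, 1]
r2 m[P→φ6] = [0, 0, 0]
r2 m[K→φ3] = [3, 2, 2]
r2 m[K→φ5] = [0, 4, 2]
r2 m[M→φ5] = [0, 0, 0]
r2 m[E→φ0] = [3, 5, 10]
r2 m[E→φ1] = [6, 5, 10]
r2 m[E→φ2] = [8, 4, 9]
r2 m[E→φ7] = [7, 4, 10]
r2 m[Q→φ4] = [0, 0, 0]
r2 m[H→φ2] = [0, 0, 0]
r3 m[φ0→R] = [8, 11, 6]
r3 m[φ0→E] = [14, 12, 15]
r3 m[φ1→B] = [8, 12, 6]
r3 m[φ1→E] = [5, 2, 5]
r3 m[φ2→E] = [0, 2, 4]
r3 m[φ2→H] = [7, 6, 6]
r3 m[φ3→R] = [4, 9, 3]
r3 m[φ3→K] = [12, 16, 15]
r3 m[φ4→R] = [5, 5, 5]
r3 m[φ4→Q] = [12, 12, 14]
r3 m[φ5→K] = [3, 2, 2]
r3 m[φ5→M] = [4, 3, 5]
r3 m[φ6→R] = [3, 1, 6]
r3 m[φ6→P] = [12, 14, 14]
r3 m[φ7→B] = [11, 7, 6]
r3 m[φ7→E] = [2, 3, 5]
r3 m[R→φ0] = [9, 13, 11]
r3 m[R→φ3] = [13, 9, 12]
r3 m[R→φ4] = [9, 11, 7]
r3 m[R→φ6] = [11, 15, 6]
r3 m[B→φ1] = [3, 2, 1]
r3 m[B→φ7] = [2, 3, 1]
r3 m[P→φ6] = [0, 0, 0]
r3 m[K→φ3] = [3, 2, 2]
r3 m[K→φ5] = [0, 4, 2]
r3 m[M→φ5] = [0, 0, 0]
r3 m[E→φ0] = [3, 5, 10]
r3 m[E→φ1] = [6, 5, 10]
r3 m[E→φ2] = [8, 4, 9]
r3 m[E→φ7] = [7, 4, 10]
r3 m[Q→φ4] = [0, 0, 0]
r3 m[H→φ2] = [0, 0, 0]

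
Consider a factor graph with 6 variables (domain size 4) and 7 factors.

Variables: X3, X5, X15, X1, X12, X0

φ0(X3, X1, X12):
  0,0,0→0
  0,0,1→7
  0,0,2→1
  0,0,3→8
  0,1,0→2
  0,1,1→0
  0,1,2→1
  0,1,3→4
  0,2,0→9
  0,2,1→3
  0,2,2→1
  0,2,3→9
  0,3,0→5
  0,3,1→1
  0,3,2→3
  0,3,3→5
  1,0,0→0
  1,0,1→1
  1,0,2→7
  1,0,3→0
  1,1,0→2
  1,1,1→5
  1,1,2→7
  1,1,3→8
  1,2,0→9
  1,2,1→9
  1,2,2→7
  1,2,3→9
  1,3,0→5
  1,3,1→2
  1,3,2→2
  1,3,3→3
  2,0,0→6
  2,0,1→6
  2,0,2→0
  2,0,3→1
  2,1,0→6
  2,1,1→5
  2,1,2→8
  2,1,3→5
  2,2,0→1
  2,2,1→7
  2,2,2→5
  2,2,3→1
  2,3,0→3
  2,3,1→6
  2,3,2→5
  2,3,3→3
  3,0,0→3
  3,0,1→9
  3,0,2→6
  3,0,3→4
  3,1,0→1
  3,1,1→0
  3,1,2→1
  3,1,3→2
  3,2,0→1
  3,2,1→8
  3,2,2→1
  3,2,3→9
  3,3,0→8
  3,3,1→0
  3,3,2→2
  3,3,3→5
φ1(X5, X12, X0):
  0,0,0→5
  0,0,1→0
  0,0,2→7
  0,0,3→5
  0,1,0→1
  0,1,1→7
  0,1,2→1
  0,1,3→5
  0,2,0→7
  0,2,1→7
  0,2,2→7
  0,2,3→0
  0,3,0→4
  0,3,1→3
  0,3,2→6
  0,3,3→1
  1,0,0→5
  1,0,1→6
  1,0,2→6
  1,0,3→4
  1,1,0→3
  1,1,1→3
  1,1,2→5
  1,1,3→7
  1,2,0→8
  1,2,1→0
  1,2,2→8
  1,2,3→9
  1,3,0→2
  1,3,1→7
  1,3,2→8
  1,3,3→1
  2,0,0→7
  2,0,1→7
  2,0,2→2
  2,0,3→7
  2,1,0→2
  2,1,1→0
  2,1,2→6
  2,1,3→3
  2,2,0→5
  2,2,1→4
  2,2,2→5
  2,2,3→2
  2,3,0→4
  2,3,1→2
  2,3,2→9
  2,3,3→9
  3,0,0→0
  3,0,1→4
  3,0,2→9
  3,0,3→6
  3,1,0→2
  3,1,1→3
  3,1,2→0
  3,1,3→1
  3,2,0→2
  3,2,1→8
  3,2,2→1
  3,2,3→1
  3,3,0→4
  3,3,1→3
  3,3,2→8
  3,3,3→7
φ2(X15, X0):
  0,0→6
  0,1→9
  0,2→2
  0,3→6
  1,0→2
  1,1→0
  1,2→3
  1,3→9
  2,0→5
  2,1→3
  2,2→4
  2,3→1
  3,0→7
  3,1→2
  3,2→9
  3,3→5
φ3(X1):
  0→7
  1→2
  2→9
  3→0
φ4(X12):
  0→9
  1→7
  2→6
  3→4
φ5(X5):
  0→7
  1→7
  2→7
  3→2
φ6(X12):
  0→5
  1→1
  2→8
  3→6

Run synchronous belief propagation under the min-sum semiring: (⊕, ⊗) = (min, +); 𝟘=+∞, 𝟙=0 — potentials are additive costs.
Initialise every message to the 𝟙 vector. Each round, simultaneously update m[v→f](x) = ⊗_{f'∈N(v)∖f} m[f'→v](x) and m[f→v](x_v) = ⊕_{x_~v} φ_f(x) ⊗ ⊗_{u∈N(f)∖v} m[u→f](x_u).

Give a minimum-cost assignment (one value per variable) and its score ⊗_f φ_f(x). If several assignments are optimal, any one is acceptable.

init: all messages = 𝟙 over 4 values
r1 m[φ0→X3] = [0, 0, 0, 0]
r1 m[φ0→X1] = [0, 0, 1, 0]
r1 m[φ0→X12] = [0, 0, 0, 0]
r1 m[φ1→X5] = [0, 0, 0, 0]
r1 m[φ1→X12] = [0, 0, 0, 1]
r1 m[φ1→X0] = [0, 0, 0, 0]
r1 m[φ2→X15] = [2, 0, 1, 2]
r1 m[φ2→X0] = [2, 0, 2, 1]
r1 m[φ3→X1] = [7, 2, 9, 0]
r1 m[φ4→X12] = [9, 7, 6, 4]
r1 m[φ5→X5] = [7, 7, 7, 2]
r1 m[φ6→X12] = [5, 1, 8, 6]
r1 m[X3→φ0] = [0, 0, 0, 0]
r1 m[X5→φ1] = [0, 0, 0, 0]
r1 m[X5→φ5] = [0, 0, 0, 0]
r1 m[X15→φ2] = [0, 0, 0, 0]
r1 m[X1→φ0] = [0, 0, 0, 0]
r1 m[X1→φ3] = [0, 0, 0, 0]
r1 m[X12→φ0] = [0, 0, 0, 0]
r1 m[X12→φ1] = [0, 0, 0, 0]
r1 m[X12→φ4] = [0, 0, 0, 0]
r1 m[X12→φ6] = [0, 0, 0, 0]
r1 m[X0→φ1] = [0, 0, 0, 0]
r1 m[X0→φ2] = [0, 0, 0, 0]
r2 m[φ0→X3] = [0, 0, 0, 0]
r2 m[φ0→X1] = [0, 0, 1, 0]
r2 m[φ0→X12] = [0, 0, 0, 0]
r2 m[φ1→X5] = [0, 0, 0, 0]
r2 m[φ1→X12] = [0, 0, 0, 1]
r2 m[φ1→X0] = [0, 0, 0, 0]
r2 m[φ2→X15] = [2, 0, 1, 2]
r2 m[φ2→X0] = [2, 0, 2, 1]
r2 m[φ3→X1] = [7, 2, 9, 0]
r2 m[φ4→X12] = [9, 7, 6, 4]
r2 m[φ5→X5] = [7, 7, 7, 2]
r2 m[φ6→X12] = [5, 1, 8, 6]
r2 m[X3→φ0] = [0, 0, 0, 0]
r2 m[X5→φ1] = [7, 7, 7, 2]
r2 m[X5→φ5] = [0, 0, 0, 0]
r2 m[X15→φ2] = [0, 0, 0, 0]
r2 m[X1→φ0] = [7, 2, 9, 0]
r2 m[X1→φ3] = [0, 0, 1, 0]
r2 m[X12→φ0] = [14, 8, 14, 11]
r2 m[X12→φ1] = [14, 8, 14, 10]
r2 m[X12→φ4] = [5, 1, 8, 7]
r2 m[X12→φ6] = [9, 7, 6, 5]
r2 m[X0→φ1] = [2, 0, 2, 1]
r2 m[X0→φ2] = [0, 0, 0, 0]
r3 m[φ0→X3] = [9, 10, 14, 8]
r3 m[φ0→X1] = [9, 8, 11, 8]
r3 m[φ0→X12] = [3, 0, 2, 3]
r3 m[φ1→X5] = [11, 11, 8, 10]
r3 m[φ1→X12] = [4, 4, 4, 5]
r3 m[φ1→X0] = [12, 13, 10, 11]
r3 m[φ2→X15] = [2, 0, 1, 2]
r3 m[φ2→X0] = [2, 0, 2, 1]
r3 m[φ3→X1] = [7, 2, 9, 0]
r3 m[φ4→X12] = [9, 7, 6, 4]
r3 m[φ5→X5] = [7, 7, 7, 2]
r3 m[φ6→X12] = [5, 1, 8, 6]
r3 m[X3→φ0] = [0, 0, 0, 0]
r3 m[X5→φ1] = [7, 7, 7, 2]
r3 m[X5→φ5] = [0, 0, 0, 0]
r3 m[X15→φ2] = [0, 0, 0, 0]
r3 m[X1→φ0] = [7, 2, 9, 0]
r3 m[X1→φ3] = [0, 0, 1, 0]
r3 m[X12→φ0] = [14, 8, 14, 11]
r3 m[X12→φ1] = [14, 8, 14, 10]
r3 m[X12→φ4] = [5, 1, 8, 7]
r3 m[X12→φ6] = [9, 7, 6, 5]
r3 m[X0→φ1] = [2, 0, 2, 1]
r3 m[X0→φ2] = [0, 0, 0, 0]
r4 m[φ0→X3] = [9, 10, 14, 8]
r4 m[φ0→X1] = [9, 8, 11, 8]
r4 m[φ0→X12] = [3, 0, 2, 3]
r4 m[φ1→X5] = [11, 11, 8, 10]
r4 m[φ1→X12] = [4, 4, 4, 5]
r4 m[φ1→X0] = [12, 13, 10, 11]
r4 m[φ2→X15] = [2, 0, 1, 2]
r4 m[φ2→X0] = [2, 0, 2, 1]
r4 m[φ3→X1] = [7, 2, 9, 0]
r4 m[φ4→X12] = [9, 7, 6, 4]
r4 m[φ5→X5] = [7, 7, 7, 2]
r4 m[φ6→X12] = [5, 1, 8, 6]
r4 m[X3→φ0] = [0, 0, 0, 0]
r4 m[X5→φ1] = [7, 7, 7, 2]
r4 m[X5→φ5] = [11, 11, 8, 10]
r4 m[X15→φ2] = [0, 0, 0, 0]
r4 m[X1→φ0] = [7, 2, 9, 0]
r4 m[X1→φ3] = [9, 8, 11, 8]
r4 m[X12→φ0] = [18, 12, 18, 15]
r4 m[X12→φ1] = [17, 8, 16, 13]
r4 m[X12→φ4] = [12, 5, 14, 14]
r4 m[X12→φ6] = [16, 11, 12, 12]
r4 m[X0→φ1] = [2, 0, 2, 1]
r4 m[X0→φ2] = [12, 13, 10, 11]
r5 m[φ0→X3] = [13, 14, 18, 12]
r5 m[φ0→X1] = [13, 12, 15, 12]
r5 m[φ0→X12] = [3, 0, 2, 3]
r5 m[φ1→X5] = [11, 11, 8, 10]
r5 m[φ1→X12] = [4, 4, 4, 5]
r5 m[φ1→X0] = [12, 13, 10, 11]
r5 m[φ2→X15] = [12, 13, 12, 15]
r5 m[φ2→X0] = [2, 0, 2, 1]
r5 m[φ3→X1] = [7, 2, 9, 0]
r5 m[φ4→X12] = [9, 7, 6, 4]
r5 m[φ5→X5] = [7, 7, 7, 2]
r5 m[φ6→X12] = [5, 1, 8, 6]
r5 m[X3→φ0] = [0, 0, 0, 0]
r5 m[X5→φ1] = [7, 7, 7, 2]
r5 m[X5→φ5] = [11, 11, 8, 10]
r5 m[X15→φ2] = [0, 0, 0, 0]
r5 m[X1→φ0] = [7, 2, 9, 0]
r5 m[X1→φ3] = [9, 8, 11, 8]
r5 m[X12→φ0] = [18, 12, 18, 15]
r5 m[X12→φ1] = [17, 8, 16, 13]
r5 m[X12→φ4] = [12, 5, 14, 14]
r5 m[X12→φ6] = [16, 11, 12, 12]
r5 m[X0→φ1] = [2, 0, 2, 1]
r5 m[X0→φ2] = [12, 13, 10, 11]
r6 m[φ0→X3] = [13, 14, 18, 12]
r6 m[φ0→X1] = [13, 12, 15, 12]
r6 m[φ0→X12] = [3, 0, 2, 3]
r6 m[φ1→X5] = [11, 11, 8, 10]
r6 m[φ1→X12] = [4, 4, 4, 5]
r6 m[φ1→X0] = [12, 13, 10, 11]
r6 m[φ2→X15] = [12, 13, 12, 15]
r6 m[φ2→X0] = [2, 0, 2, 1]
r6 m[φ3→X1] = [7, 2, 9, 0]
r6 m[φ4→X12] = [9, 7, 6, 4]
r6 m[φ5→X5] = [7, 7, 7, 2]
r6 m[φ6→X12] = [5, 1, 8, 6]
r6 m[X3→φ0] = [0, 0, 0, 0]
r6 m[X5→φ1] = [7, 7, 7, 2]
r6 m[X5→φ5] = [11, 11, 8, 10]
r6 m[X15→φ2] = [0, 0, 0, 0]
r6 m[X1→φ0] = [7, 2, 9, 0]
r6 m[X1→φ3] = [13, 12, 15, 12]
r6 m[X12→φ0] = [18, 12, 18, 15]
r6 m[X12→φ1] = [17, 8, 16, 13]
r6 m[X12→φ4] = [12, 5, 14, 14]
r6 m[X12→φ6] = [16, 11, 12, 12]
r6 m[X0→φ1] = [2, 0, 2, 1]
r6 m[X0→φ2] = [12, 13, 10, 11]
r7 m[φ0→X3] = [13, 14, 18, 12]
r7 m[φ0→X1] = [13, 12, 15, 12]
r7 m[φ0→X12] = [3, 0, 2, 3]
r7 m[φ1→X5] = [11, 11, 8, 10]
r7 m[φ1→X12] = [4, 4, 4, 5]
r7 m[φ1→X0] = [12, 13, 10, 11]
r7 m[φ2→X15] = [12, 13, 12, 15]
r7 m[φ2→X0] = [2, 0, 2, 1]
r7 m[φ3→X1] = [7, 2, 9, 0]
r7 m[φ4→X12] = [9, 7, 6, 4]
r7 m[φ5→X5] = [7, 7, 7, 2]
r7 m[φ6→X12] = [5, 1, 8, 6]
r7 m[X3→φ0] = [0, 0, 0, 0]
r7 m[X5→φ1] = [7, 7, 7, 2]
r7 m[X5→φ5] = [11, 11, 8, 10]
r7 m[X15→φ2] = [0, 0, 0, 0]
r7 m[X1→φ0] = [7, 2, 9, 0]
r7 m[X1→φ3] = [13, 12, 15, 12]
r7 m[X12→φ0] = [18, 12, 18, 15]
r7 m[X12→φ1] = [17, 8, 16, 13]
r7 m[X12→φ4] = [12, 5, 14, 14]
r7 m[X12→φ6] = [16, 11, 12, 12]
r7 m[X0→φ1] = [2, 0, 2, 1]
r7 m[X0→φ2] = [12, 13, 10, 11]
fixed point reached at round 7
traceback from X3: (X3=3, X5=3, X15=0, X1=3, X12=1, X0=2), score=12

assignment: (X3=3, X5=3, X15=0, X1=3, X12=1, X0=2); score = 12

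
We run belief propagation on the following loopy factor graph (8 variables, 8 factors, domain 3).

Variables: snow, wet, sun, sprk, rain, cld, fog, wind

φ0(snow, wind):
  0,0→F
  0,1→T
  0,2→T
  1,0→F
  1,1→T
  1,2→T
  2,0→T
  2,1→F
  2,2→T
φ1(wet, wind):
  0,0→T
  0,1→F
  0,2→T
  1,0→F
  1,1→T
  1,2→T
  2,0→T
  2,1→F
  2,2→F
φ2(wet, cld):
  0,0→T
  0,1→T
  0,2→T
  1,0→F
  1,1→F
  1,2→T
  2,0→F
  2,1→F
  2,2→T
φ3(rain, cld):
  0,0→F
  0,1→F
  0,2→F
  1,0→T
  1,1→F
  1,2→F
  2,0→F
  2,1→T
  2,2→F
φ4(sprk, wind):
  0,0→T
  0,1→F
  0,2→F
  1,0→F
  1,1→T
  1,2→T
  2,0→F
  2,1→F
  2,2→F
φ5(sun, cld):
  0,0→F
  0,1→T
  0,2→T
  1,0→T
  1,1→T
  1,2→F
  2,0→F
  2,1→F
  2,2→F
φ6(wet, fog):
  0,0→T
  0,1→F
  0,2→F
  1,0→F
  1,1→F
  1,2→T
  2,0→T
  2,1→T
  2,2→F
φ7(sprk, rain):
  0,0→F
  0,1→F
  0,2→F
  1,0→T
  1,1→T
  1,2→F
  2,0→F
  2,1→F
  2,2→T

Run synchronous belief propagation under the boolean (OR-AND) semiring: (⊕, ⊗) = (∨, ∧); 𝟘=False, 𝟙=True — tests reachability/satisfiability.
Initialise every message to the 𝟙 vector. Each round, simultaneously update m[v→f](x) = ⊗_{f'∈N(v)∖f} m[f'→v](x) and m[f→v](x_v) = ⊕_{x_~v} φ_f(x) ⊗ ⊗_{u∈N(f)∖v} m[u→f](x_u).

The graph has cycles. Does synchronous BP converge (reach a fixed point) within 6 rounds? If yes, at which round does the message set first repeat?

init: all messages = 𝟙 over 3 values
r1 m[φ0→snow] = [T, T, T]
r1 m[φ0→wind] = [T, T, T]
r1 m[φ1→wet] = [T, T, T]
r1 m[φ1→wind] = [T, T, T]
r1 m[φ2→wet] = [T, T, T]
r1 m[φ2→cld] = [T, T, T]
r1 m[φ3→rain] = [F, T, T]
r1 m[φ3→cld] = [T, T, F]
r1 m[φ4→sprk] = [T, T, F]
r1 m[φ4→wind] = [T, T, T]
r1 m[φ5→sun] = [T, T, F]
r1 m[φ5→cld] = [T, T, T]
r1 m[φ6→wet] = [T, T, T]
r1 m[φ6→fog] = [T, T, T]
r1 m[φ7→sprk] = [F, T, T]
r1 m[φ7→rain] = [T, T, T]
r1 m[snow→φ0] = [T, T, T]
r1 m[wet→φ1] = [T, T, T]
r1 m[wet→φ2] = [T, T, T]
r1 m[wet→φ6] = [T, T, T]
r1 m[sun→φ5] = [T, T, T]
r1 m[sprk→φ4] = [T, T, T]
r1 m[sprk→φ7] = [T, T, T]
r1 m[rain→φ3] = [T, T, T]
r1 m[rain→φ7] = [T, T, T]
r1 m[cld→φ2] = [T, T, T]
r1 m[cld→φ3] = [T, T, T]
r1 m[cld→φ5] = [T, T, T]
r1 m[fog→φ6] = [T, T, T]
r1 m[wind→φ0] = [T, T, T]
r1 m[wind→φ1] = [T, T, T]
r1 m[wind→φ4] = [T, T, T]
r2 m[φ0→snow] = [T, T, T]
r2 m[φ0→wind] = [T, T, T]
r2 m[φ1→wet] = [T, T, T]
r2 m[φ1→wind] = [T, T, T]
r2 m[φ2→wet] = [T, T, T]
r2 m[φ2→cld] = [T, T, T]
r2 m[φ3→rain] = [F, T, T]
r2 m[φ3→cld] = [T, T, F]
r2 m[φ4→sprk] = [T, T, F]
r2 m[φ4→wind] = [T, T, T]
r2 m[φ5→sun] = [T, T, F]
r2 m[φ5→cld] = [T, T, T]
r2 m[φ6→wet] = [T, T, T]
r2 m[φ6→fog] = [T, T, T]
r2 m[φ7→sprk] = [F, T, T]
r2 m[φ7→rain] = [T, T, T]
r2 m[snow→φ0] = [T, T, T]
r2 m[wet→φ1] = [T, T, T]
r2 m[wet→φ2] = [T, T, T]
r2 m[wet→φ6] = [T, T, T]
r2 m[sun→φ5] = [T, T, T]
r2 m[sprk→φ4] = [F, T, T]
r2 m[sprk→φ7] = [T, T, F]
r2 m[rain→φ3] = [T, T, T]
r2 m[rain→φ7] = [F, T, T]
r2 m[cld→φ2] = [T, T, F]
r2 m[cld→φ3] = [T, T, T]
r2 m[cld→φ5] = [T, T, F]
r2 m[fog→φ6] = [T, T, T]
r2 m[wind→φ0] = [T, T, T]
r2 m[wind→φ1] = [T, T, T]
r2 m[wind→φ4] = [T, T, T]
r3 m[φ0→snow] = [T, T, T]
r3 m[φ0→wind] = [T, T, T]
r3 m[φ1→wet] = [T, T, T]
r3 m[φ1→wind] = [T, T, T]
r3 m[φ2→wet] = [T, F, F]
r3 m[φ2→cld] = [T, T, T]
r3 m[φ3→rain] = [F, T, T]
r3 m[φ3→cld] = [T, T, F]
r3 m[φ4→sprk] = [T, T, F]
r3 m[φ4→wind] = [F, T, T]
r3 m[φ5→sun] = [T, T, F]
r3 m[φ5→cld] = [T, T, T]
r3 m[φ6→wet] = [T, T, T]
r3 m[φ6→fog] = [T, T, T]
r3 m[φ7→sprk] = [F, T, T]
r3 m[φ7→rain] = [T, T, F]
r3 m[snow→φ0] = [T, T, T]
r3 m[wet→φ1] = [T, T, T]
r3 m[wet→φ2] = [T, T, T]
r3 m[wet→φ6] = [T, T, T]
r3 m[sun→φ5] = [T, T, T]
r3 m[sprk→φ4] = [F, T, T]
r3 m[sprk→φ7] = [T, T, F]
r3 m[rain→φ3] = [T, T, T]
r3 m[rain→φ7] = [F, T, T]
r3 m[cld→φ2] = [T, T, F]
r3 m[cld→φ3] = [T, T, T]
r3 m[cld→φ5] = [T, T, F]
r3 m[fog→φ6] = [T, T, T]
r3 m[wind→φ0] = [T, T, T]
r3 m[wind→φ1] = [T, T, T]
r3 m[wind→φ4] = [T, T, T]
r4 m[φ0→snow] = [T, T, T]
r4 m[φ0→wind] = [T, T, T]
r4 m[φ1→wet] = [T, T, T]
r4 m[φ1→wind] = [T, T, T]
r4 m[φ2→wet] = [T, F, F]
r4 m[φ2→cld] = [T, T, T]
r4 m[φ3→rain] = [F, T, T]
r4 m[φ3→cld] = [T, T, F]
r4 m[φ4→sprk] = [T, T, F]
r4 m[φ4→wind] = [F, T, T]
r4 m[φ5→sun] = [T, T, F]
r4 m[φ5→cld] = [T, T, T]
r4 m[φ6→wet] = [T, T, T]
r4 m[φ6→fog] = [T, T, T]
r4 m[φ7→sprk] = [F, T, T]
r4 m[φ7→rain] = [T, T, F]
r4 m[snow→φ0] = [T, T, T]
r4 m[wet→φ1] = [T, F, F]
r4 m[wet→φ2] = [T, T, T]
r4 m[wet→φ6] = [T, F, F]
r4 m[sun→φ5] = [T, T, T]
r4 m[sprk→φ4] = [F, T, T]
r4 m[sprk→φ7] = [T, T, F]
r4 m[rain→φ3] = [T, T, F]
r4 m[rain→φ7] = [F, T, T]
r4 m[cld→φ2] = [T, T, F]
r4 m[cld→φ3] = [T, T, T]
r4 m[cld→φ5] = [T, T, F]
r4 m[fog→φ6] = [T, T, T]
r4 m[wind→φ0] = [F, T, T]
r4 m[wind→φ1] = [F, T, T]
r4 m[wind→φ4] = [T, T, T]
r5 m[φ0→snow] = [T, T, T]
r5 m[φ0→wind] = [T, T, T]
r5 m[φ1→wet] = [T, T, F]
r5 m[φ1→wind] = [T, F, T]
r5 m[φ2→wet] = [T, F, F]
r5 m[φ2→cld] = [T, T, T]
r5 m[φ3→rain] = [F, T, T]
r5 m[φ3→cld] = [T, F, F]
r5 m[φ4→sprk] = [T, T, F]
r5 m[φ4→wind] = [F, T, T]
r5 m[φ5→sun] = [T, T, F]
r5 m[φ5→cld] = [T, T, T]
r5 m[φ6→wet] = [T, T, T]
r5 m[φ6→fog] = [T, F, F]
r5 m[φ7→sprk] = [F, T, T]
r5 m[φ7→rain] = [T, T, F]
r5 m[snow→φ0] = [T, T, T]
r5 m[wet→φ1] = [T, F, F]
r5 m[wet→φ2] = [T, T, T]
r5 m[wet→φ6] = [T, F, F]
r5 m[sun→φ5] = [T, T, T]
r5 m[sprk→φ4] = [F, T, T]
r5 m[sprk→φ7] = [T, T, F]
r5 m[rain→φ3] = [T, T, F]
r5 m[rain→φ7] = [F, T, T]
r5 m[cld→φ2] = [T, T, F]
r5 m[cld→φ3] = [T, T, T]
r5 m[cld→φ5] = [T, T, F]
r5 m[fog→φ6] = [T, T, T]
r5 m[wind→φ0] = [F, T, T]
r5 m[wind→φ1] = [F, T, T]
r5 m[wind→φ4] = [T, T, T]
r6 m[φ0→snow] = [T, T, T]
r6 m[φ0→wind] = [T, T, T]
r6 m[φ1→wet] = [T, T, F]
r6 m[φ1→wind] = [T, F, T]
r6 m[φ2→wet] = [T, F, F]
r6 m[φ2→cld] = [T, T, T]
r6 m[φ3→rain] = [F, T, T]
r6 m[φ3→cld] = [T, F, F]
r6 m[φ4→sprk] = [T, T, F]
r6 m[φ4→wind] = [F, T, T]
r6 m[φ5→sun] = [T, T, F]
r6 m[φ5→cld] = [T, T, T]
r6 m[φ6→wet] = [T, T, T]
r6 m[φ6→fog] = [T, F, F]
r6 m[φ7→sprk] = [F, T, T]
r6 m[φ7→rain] = [T, T, F]
r6 m[snow→φ0] = [T, T, T]
r6 m[wet→φ1] = [T, F, F]
r6 m[wet→φ2] = [T, T, F]
r6 m[wet→φ6] = [T, F, F]
r6 m[sun→φ5] = [T, T, T]
r6 m[sprk→φ4] = [F, T, T]
r6 m[sprk→φ7] = [T, T, F]
r6 m[rain→φ3] = [T, T, F]
r6 m[rain→φ7] = [F, T, T]
r6 m[cld→φ2] = [T, F, F]
r6 m[cld→φ3] = [T, T, T]
r6 m[cld→φ5] = [T, F, F]
r6 m[fog→φ6] = [T, T, T]
r6 m[wind→φ0] = [F, F, T]
r6 m[wind→φ1] = [F, T, T]
r6 m[wind→φ4] = [T, F, T]
no fixed point within 6 rounds

NOT CONVERGED within 6 rounds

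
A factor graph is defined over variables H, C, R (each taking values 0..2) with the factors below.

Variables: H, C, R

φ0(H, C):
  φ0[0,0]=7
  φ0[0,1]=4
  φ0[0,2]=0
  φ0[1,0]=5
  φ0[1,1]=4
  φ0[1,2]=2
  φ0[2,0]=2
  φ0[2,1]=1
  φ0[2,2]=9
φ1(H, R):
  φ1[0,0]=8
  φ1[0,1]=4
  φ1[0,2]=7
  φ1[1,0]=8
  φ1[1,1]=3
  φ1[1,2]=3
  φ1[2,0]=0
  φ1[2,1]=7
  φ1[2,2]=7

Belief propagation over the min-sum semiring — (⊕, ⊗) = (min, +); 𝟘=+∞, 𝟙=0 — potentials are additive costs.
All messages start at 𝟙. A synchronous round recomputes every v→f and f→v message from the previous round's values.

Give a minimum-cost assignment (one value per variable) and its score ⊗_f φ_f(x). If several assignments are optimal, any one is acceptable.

assignment: (H=2, C=1, R=0); score = 1

init: all messages = 𝟙 over 3 values
r1 m[φ0→H] = [0, 2, 1]
r1 m[φ0→C] = [2, 1, 0]
r1 m[φ1→H] = [4, 3, 0]
r1 m[φ1→R] = [0, 3, 3]
r1 m[H→φ0] = [0, 0, 0]
r1 m[H→φ1] = [0, 0, 0]
r1 m[C→φ0] = [0, 0, 0]
r1 m[R→φ1] = [0, 0, 0]
r2 m[φ0→H] = [0, 2, 1]
r2 m[φ0→C] = [2, 1, 0]
r2 m[φ1→H] = [4, 3, 0]
r2 m[φ1→R] = [0, 3, 3]
r2 m[H→φ0] = [4, 3, 0]
r2 m[H→φ1] = [0, 2, 1]
r2 m[C→φ0] = [0, 0, 0]
r2 m[R→φ1] = [0, 0, 0]
r3 m[φ0→H] = [0, 2, 1]
r3 m[φ0→C] = [2, 1, 4]
r3 m[φ1→H] = [4, 3, 0]
r3 m[φ1→R] = [1, 4, 5]
r3 m[H→φ0] = [4, 3, 0]
r3 m[H→φ1] = [0, 2, 1]
r3 m[C→φ0] = [0, 0, 0]
r3 m[R→φ1] = [0, 0, 0]
r4 m[φ0→H] = [0, 2, 1]
r4 m[φ0→C] = [2, 1, 4]
r4 m[φ1→H] = [4, 3, 0]
r4 m[φ1→R] = [1, 4, 5]
r4 m[H→φ0] = [4, 3, 0]
r4 m[H→φ1] = [0, 2, 1]
r4 m[C→φ0] = [0, 0, 0]
r4 m[R→φ1] = [0, 0, 0]
fixed point reached at round 4
traceback from H: (H=2, C=1, R=0), score=1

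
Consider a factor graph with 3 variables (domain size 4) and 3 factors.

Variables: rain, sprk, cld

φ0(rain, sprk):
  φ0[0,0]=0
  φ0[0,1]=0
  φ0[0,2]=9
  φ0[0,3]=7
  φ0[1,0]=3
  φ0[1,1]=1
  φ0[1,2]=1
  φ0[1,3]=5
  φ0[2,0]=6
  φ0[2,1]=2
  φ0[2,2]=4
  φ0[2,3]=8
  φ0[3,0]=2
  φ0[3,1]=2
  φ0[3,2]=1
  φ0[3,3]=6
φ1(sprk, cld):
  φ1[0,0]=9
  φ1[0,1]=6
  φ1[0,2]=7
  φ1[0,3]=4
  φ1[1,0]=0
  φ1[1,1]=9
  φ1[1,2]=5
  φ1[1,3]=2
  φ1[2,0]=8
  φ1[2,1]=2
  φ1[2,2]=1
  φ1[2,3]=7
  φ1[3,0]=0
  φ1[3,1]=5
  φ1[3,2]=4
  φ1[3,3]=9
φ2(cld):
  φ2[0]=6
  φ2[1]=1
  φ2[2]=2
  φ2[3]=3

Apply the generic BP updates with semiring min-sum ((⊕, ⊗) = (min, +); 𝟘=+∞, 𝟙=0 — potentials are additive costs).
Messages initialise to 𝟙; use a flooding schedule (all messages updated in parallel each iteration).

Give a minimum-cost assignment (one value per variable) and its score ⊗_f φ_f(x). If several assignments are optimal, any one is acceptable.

assignment: (rain=1, sprk=2, cld=1); score = 4

init: all messages = 𝟙 over 4 values
r1 m[φ0→rain] = [0, 1, 2, 1]
r1 m[φ0→sprk] = [0, 0, 1, 5]
r1 m[φ1→sprk] = [4, 0, 1, 0]
r1 m[φ1→cld] = [0, 2, 1, 2]
r1 m[φ2→cld] = [6, 1, 2, 3]
r1 m[rain→φ0] = [0, 0, 0, 0]
r1 m[sprk→φ0] = [0, 0, 0, 0]
r1 m[sprk→φ1] = [0, 0, 0, 0]
r1 m[cld→φ1] = [0, 0, 0, 0]
r1 m[cld→φ2] = [0, 0, 0, 0]
r2 m[φ0→rain] = [0, 1, 2, 1]
r2 m[φ0→sprk] = [0, 0, 1, 5]
r2 m[φ1→sprk] = [4, 0, 1, 0]
r2 m[φ1→cld] = [0, 2, 1, 2]
r2 m[φ2→cld] = [6, 1, 2, 3]
r2 m[rain→φ0] = [0, 0, 0, 0]
r2 m[sprk→φ0] = [4, 0, 1, 0]
r2 m[sprk→φ1] = [0, 0, 1, 5]
r2 m[cld→φ1] = [6, 1, 2, 3]
r2 m[cld→φ2] = [0, 2, 1, 2]
r3 m[φ0→rain] = [0, 1, 2, 2]
r3 m[φ0→sprk] = [0, 0, 1, 5]
r3 m[φ1→sprk] = [7, 5, 3, 6]
r3 m[φ1→cld] = [0, 3, 2, 2]
r3 m[φ2→cld] = [6, 1, 2, 3]
r3 m[rain→φ0] = [0, 0, 0, 0]
r3 m[sprk→φ0] = [4, 0, 1, 0]
r3 m[sprk→φ1] = [0, 0, 1, 5]
r3 m[cld→φ1] = [6, 1, 2, 3]
r3 m[cld→φ2] = [0, 2, 1, 2]
r4 m[φ0→rain] = [0, 1, 2, 2]
r4 m[φ0→sprk] = [0, 0, 1, 5]
r4 m[φ1→sprk] = [7, 5, 3, 6]
r4 m[φ1→cld] = [0, 3, 2, 2]
r4 m[φ2→cld] = [6, 1, 2, 3]
r4 m[rain→φ0] = [0, 0, 0, 0]
r4 m[sprk→φ0] = [7, 5, 3, 6]
r4 m[sprk→φ1] = [0, 0, 1, 5]
r4 m[cld→φ1] = [6, 1, 2, 3]
r4 m[cld→φ2] = [0, 3, 2, 2]
r5 m[φ0→rain] = [5, 4, 7, 4]
r5 m[φ0→sprk] = [0, 0, 1, 5]
r5 m[φ1→sprk] = [7, 5, 3, 6]
r5 m[φ1→cld] = [0, 3, 2, 2]
r5 m[φ2→cld] = [6, 1, 2, 3]
r5 m[rain→φ0] = [0, 0, 0, 0]
r5 m[sprk→φ0] = [7, 5, 3, 6]
r5 m[sprk→φ1] = [0, 0, 1, 5]
r5 m[cld→φ1] = [6, 1, 2, 3]
r5 m[cld→φ2] = [0, 3, 2, 2]
r6 m[φ0→rain] = [5, 4, 7, 4]
r6 m[φ0→sprk] = [0, 0, 1, 5]
r6 m[φ1→sprk] = [7, 5, 3, 6]
r6 m[φ1→cld] = [0, 3, 2, 2]
r6 m[φ2→cld] = [6, 1, 2, 3]
r6 m[rain→φ0] = [0, 0, 0, 0]
r6 m[sprk→φ0] = [7, 5, 3, 6]
r6 m[sprk→φ1] = [0, 0, 1, 5]
r6 m[cld→φ1] = [6, 1, 2, 3]
r6 m[cld→φ2] = [0, 3, 2, 2]
fixed point reached at round 6
traceback from rain: (rain=1, sprk=2, cld=1), score=4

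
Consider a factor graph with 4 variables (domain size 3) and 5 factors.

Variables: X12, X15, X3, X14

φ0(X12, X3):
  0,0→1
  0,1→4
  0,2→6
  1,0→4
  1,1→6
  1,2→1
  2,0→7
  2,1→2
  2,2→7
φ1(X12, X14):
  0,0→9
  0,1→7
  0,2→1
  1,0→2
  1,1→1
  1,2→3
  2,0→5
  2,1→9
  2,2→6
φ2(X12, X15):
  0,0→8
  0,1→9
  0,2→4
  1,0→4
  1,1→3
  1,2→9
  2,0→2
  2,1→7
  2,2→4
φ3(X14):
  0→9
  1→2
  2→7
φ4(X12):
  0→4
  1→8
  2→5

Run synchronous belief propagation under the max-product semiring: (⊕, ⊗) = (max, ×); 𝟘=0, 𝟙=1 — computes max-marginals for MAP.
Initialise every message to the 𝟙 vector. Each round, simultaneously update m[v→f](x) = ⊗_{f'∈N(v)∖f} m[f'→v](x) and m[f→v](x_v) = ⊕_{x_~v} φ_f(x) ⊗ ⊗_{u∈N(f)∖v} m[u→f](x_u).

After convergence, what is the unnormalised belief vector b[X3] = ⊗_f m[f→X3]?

b[X3] = [11025, 11664, 17496]

init: all messages = 𝟙 over 3 values
r1 m[φ0→X12] = [6, 6, 7]
r1 m[φ0→X3] = [7, 6, 7]
r1 m[φ1→X12] = [9, 3, 9]
r1 m[φ1→X14] = [9, 9, 6]
r1 m[φ2→X12] = [9, 9, 7]
r1 m[φ2→X15] = [8, 9, 9]
r1 m[φ3→X14] = [9, 2, 7]
r1 m[φ4→X12] = [4, 8, 5]
r1 m[X12→φ0] = [1, 1, 1]
r1 m[X12→φ1] = [1, 1, 1]
r1 m[X12→φ2] = [1, 1, 1]
r1 m[X12→φ4] = [1, 1, 1]
r1 m[X15→φ2] = [1, 1, 1]
r1 m[X3→φ0] = [1, 1, 1]
r1 m[X14→φ1] = [1, 1, 1]
r1 m[X14→φ3] = [1, 1, 1]
r2 m[φ0→X12] = [6, 6, 7]
r2 m[φ0→X3] = [7, 6, 7]
r2 m[φ1→X12] = [9, 3, 9]
r2 m[φ1→X14] = [9, 9, 6]
r2 m[φ2→X12] = [9, 9, 7]
r2 m[φ2→X15] = [8, 9, 9]
r2 m[φ3→X14] = [9, 2, 7]
r2 m[φ4→X12] = [4, 8, 5]
r2 m[X12→φ0] = [324, 216, 315]
r2 m[X12→φ1] = [216, 432, 245]
r2 m[X12→φ2] = [216, 144, 315]
r2 m[X12→φ4] = [486, 162, 441]
r2 m[X15→φ2] = [1, 1, 1]
r2 m[X3→φ0] = [1, 1, 1]
r2 m[X14→φ1] = [9, 2, 7]
r2 m[X14→φ3] = [9, 9, 6]
r3 m[φ0→X12] = [6, 6, 7]
r3 m[φ0→X3] = [2205, 1296, 2205]
r3 m[φ1→X12] = [81, 21, 45]
r3 m[φ1→X14] = [1944, 2205, 1470]
r3 m[φ2→X12] = [9, 9, 7]
r3 m[φ2→X15] = [1728, 2205, 1296]
r3 m[φ3→X14] = [9, 2, 7]
r3 m[φ4→X12] = [4, 8, 5]
r3 m[X12→φ0] = [324, 216, 315]
r3 m[X12→φ1] = [216, 432, 245]
r3 m[X12→φ2] = [216, 144, 315]
r3 m[X12→φ4] = [486, 162, 441]
r3 m[X15→φ2] = [1, 1, 1]
r3 m[X3→φ0] = [1, 1, 1]
r3 m[X14→φ1] = [9, 2, 7]
r3 m[X14→φ3] = [9, 9, 6]
r4 m[φ0→X12] = [6, 6, 7]
r4 m[φ0→X3] = [2205, 1296, 2205]
r4 m[φ1→X12] = [81, 21, 45]
r4 m[φ1→X14] = [1944, 2205, 1470]
r4 m[φ2→X12] = [9, 9, 7]
r4 m[φ2→X15] = [1728, 2205, 1296]
r4 m[φ3→X14] = [9, 2, 7]
r4 m[φ4→X12] = [4, 8, 5]
r4 m[X12→φ0] = [2916, 1512, 1575]
r4 m[X12→φ1] = [216, 432, 245]
r4 m[X12→φ2] = [1944, 1008, 1575]
r4 m[X12→φ4] = [4374, 1134, 2205]
r4 m[X15→φ2] = [1, 1, 1]
r4 m[X3→φ0] = [1, 1, 1]
r4 m[X14→φ1] = [9, 2, 7]
r4 m[X14→φ3] = [1944, 2205, 1470]
r5 m[φ0→X12] = [6, 6, 7]
r5 m[φ0→X3] = [11025, 11664, 17496]
r5 m[φ1→X12] = [81, 21, 45]
r5 m[φ1→X14] = [1944, 2205, 1470]
r5 m[φ2→X12] = [9, 9, 7]
r5 m[φ2→X15] = [15552, 17496, 9072]
r5 m[φ3→X14] = [9, 2, 7]
r5 m[φ4→X12] = [4, 8, 5]
r5 m[X12→φ0] = [2916, 1512, 1575]
r5 m[X12→φ1] = [216, 432, 245]
r5 m[X12→φ2] = [1944, 1008, 1575]
r5 m[X12→φ4] = [4374, 1134, 2205]
r5 m[X15→φ2] = [1, 1, 1]
r5 m[X3→φ0] = [1, 1, 1]
r5 m[X14→φ1] = [9, 2, 7]
r5 m[X14→φ3] = [1944, 2205, 1470]
r6 m[φ0→X12] = [6, 6, 7]
r6 m[φ0→X3] = [11025, 11664, 17496]
r6 m[φ1→X12] = [81, 21, 45]
r6 m[φ1→X14] = [1944, 2205, 1470]
r6 m[φ2→X12] = [9, 9, 7]
r6 m[φ2→X15] = [15552, 17496, 9072]
r6 m[φ3→X14] = [9, 2, 7]
r6 m[φ4→X12] = [4, 8, 5]
r6 m[X12→φ0] = [2916, 1512, 1575]
r6 m[X12→φ1] = [216, 432, 245]
r6 m[X12→φ2] = [1944, 1008, 1575]
r6 m[X12→φ4] = [4374, 1134, 2205]
r6 m[X15→φ2] = [1, 1, 1]
r6 m[X3→φ0] = [1, 1, 1]
r6 m[X14→φ1] = [9, 2, 7]
r6 m[X14→φ3] = [1944, 2205, 1470]
fixed point reached at round 6
b[X3] = ⊗ incoming = [11025, 11664, 17496]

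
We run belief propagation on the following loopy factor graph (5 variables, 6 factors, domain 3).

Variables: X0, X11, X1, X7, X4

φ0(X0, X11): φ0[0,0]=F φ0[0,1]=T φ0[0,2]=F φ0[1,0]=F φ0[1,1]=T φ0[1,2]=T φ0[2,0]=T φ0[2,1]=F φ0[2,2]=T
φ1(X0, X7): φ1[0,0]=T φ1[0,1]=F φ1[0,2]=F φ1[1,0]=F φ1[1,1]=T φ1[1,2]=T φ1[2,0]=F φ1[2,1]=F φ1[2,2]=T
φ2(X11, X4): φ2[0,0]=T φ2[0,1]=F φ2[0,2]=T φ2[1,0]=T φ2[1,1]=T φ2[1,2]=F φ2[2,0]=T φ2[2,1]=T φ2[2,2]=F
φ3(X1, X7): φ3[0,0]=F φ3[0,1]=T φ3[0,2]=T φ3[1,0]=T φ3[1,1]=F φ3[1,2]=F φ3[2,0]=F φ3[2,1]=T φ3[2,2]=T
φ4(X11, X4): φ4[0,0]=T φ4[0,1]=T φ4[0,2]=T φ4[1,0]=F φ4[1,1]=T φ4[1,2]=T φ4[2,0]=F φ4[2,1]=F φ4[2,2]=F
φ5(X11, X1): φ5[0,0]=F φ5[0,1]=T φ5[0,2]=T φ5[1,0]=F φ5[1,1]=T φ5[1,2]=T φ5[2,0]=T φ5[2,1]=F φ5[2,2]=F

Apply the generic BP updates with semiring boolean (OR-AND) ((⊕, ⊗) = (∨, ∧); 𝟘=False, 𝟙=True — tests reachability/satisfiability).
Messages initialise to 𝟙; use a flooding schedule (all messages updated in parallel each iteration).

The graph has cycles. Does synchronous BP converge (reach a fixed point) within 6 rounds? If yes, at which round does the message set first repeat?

CONVERGED at round 5

init: all messages = 𝟙 over 3 values
r1 m[φ0→X0] = [T, T, T]
r1 m[φ0→X11] = [T, T, T]
r1 m[φ1→X0] = [T, T, T]
r1 m[φ1→X7] = [T, T, T]
r1 m[φ2→X11] = [T, T, T]
r1 m[φ2→X4] = [T, T, T]
r1 m[φ3→X1] = [T, T, T]
r1 m[φ3→X7] = [T, T, T]
r1 m[φ4→X11] = [T, T, F]
r1 m[φ4→X4] = [T, T, T]
r1 m[φ5→X11] = [T, T, T]
r1 m[φ5→X1] = [T, T, T]
r1 m[X0→φ0] = [T, T, T]
r1 m[X0→φ1] = [T, T, T]
r1 m[X11→φ0] = [T, T, T]
r1 m[X11→φ2] = [T, T, T]
r1 m[X11→φ4] = [T, T, T]
r1 m[X11→φ5] = [T, T, T]
r1 m[X1→φ3] = [T, T, T]
r1 m[X1→φ5] = [T, T, T]
r1 m[X7→φ1] = [T, T, T]
r1 m[X7→φ3] = [T, T, T]
r1 m[X4→φ2] = [T, T, T]
r1 m[X4→φ4] = [T, T, T]
r2 m[φ0→X0] = [T, T, T]
r2 m[φ0→X11] = [T, T, T]
r2 m[φ1→X0] = [T, T, T]
r2 m[φ1→X7] = [T, T, T]
r2 m[φ2→X11] = [T, T, T]
r2 m[φ2→X4] = [T, T, T]
r2 m[φ3→X1] = [T, T, T]
r2 m[φ3→X7] = [T, T, T]
r2 m[φ4→X11] = [T, T, F]
r2 m[φ4→X4] = [T, T, T]
r2 m[φ5→X11] = [T, T, T]
r2 m[φ5→X1] = [T, T, T]
r2 m[X0→φ0] = [T, T, T]
r2 m[X0→φ1] = [T, T, T]
r2 m[X11→φ0] = [T, T, F]
r2 m[X11→φ2] = [T, T, F]
r2 m[X11→φ4] = [T, T, T]
r2 m[X11→φ5] = [T, T, F]
r2 m[X1→φ3] = [T, T, T]
r2 m[X1→φ5] = [T, T, T]
r2 m[X7→φ1] = [T, T, T]
r2 m[X7→φ3] = [T, T, T]
r2 m[X4→φ2] = [T, T, T]
r2 m[X4→φ4] = [T, T, T]
r3 m[φ0→X0] = [T, T, T]
r3 m[φ0→X11] = [T, T, T]
r3 m[φ1→X0] = [T, T, T]
r3 m[φ1→X7] = [T, T, T]
r3 m[φ2→X11] = [T, T, T]
r3 m[φ2→X4] = [T, T, T]
r3 m[φ3→X1] = [T, T, T]
r3 m[φ3→X7] = [T, T, T]
r3 m[φ4→X11] = [T, T, F]
r3 m[φ4→X4] = [T, T, T]
r3 m[φ5→X11] = [T, T, T]
r3 m[φ5→X1] = [F, T, T]
r3 m[X0→φ0] = [T, T, T]
r3 m[X0→φ1] = [T, T, T]
r3 m[X11→φ0] = [T, T, F]
r3 m[X11→φ2] = [T, T, F]
r3 m[X11→φ4] = [T, T, T]
r3 m[X11→φ5] = [T, T, F]
r3 m[X1→φ3] = [T, T, T]
r3 m[X1→φ5] = [T, T, T]
r3 m[X7→φ1] = [T, T, T]
r3 m[X7→φ3] = [T, T, T]
r3 m[X4→φ2] = [T, T, T]
r3 m[X4→φ4] = [T, T, T]
r4 m[φ0→X0] = [T, T, T]
r4 m[φ0→X11] = [T, T, T]
r4 m[φ1→X0] = [T, T, T]
r4 m[φ1→X7] = [T, T, T]
r4 m[φ2→X11] = [T, T, T]
r4 m[φ2→X4] = [T, T, T]
r4 m[φ3→X1] = [T, T, T]
r4 m[φ3→X7] = [T, T, T]
r4 m[φ4→X11] = [T, T, F]
r4 m[φ4→X4] = [T, T, T]
r4 m[φ5→X11] = [T, T, T]
r4 m[φ5→X1] = [F, T, T]
r4 m[X0→φ0] = [T, T, T]
r4 m[X0→φ1] = [T, T, T]
r4 m[X11→φ0] = [T, T, F]
r4 m[X11→φ2] = [T, T, F]
r4 m[X11→φ4] = [T, T, T]
r4 m[X11→φ5] = [T, T, F]
r4 m[X1→φ3] = [F, T, T]
r4 m[X1→φ5] = [T, T, T]
r4 m[X7→φ1] = [T, T, T]
r4 m[X7→φ3] = [T, T, T]
r4 m[X4→φ2] = [T, T, T]
r4 m[X4→φ4] = [T, T, T]
r5 m[φ0→X0] = [T, T, T]
r5 m[φ0→X11] = [T, T, T]
r5 m[φ1→X0] = [T, T, T]
r5 m[φ1→X7] = [T, T, T]
r5 m[φ2→X11] = [T, T, T]
r5 m[φ2→X4] = [T, T, T]
r5 m[φ3→X1] = [T, T, T]
r5 m[φ3→X7] = [T, T, T]
r5 m[φ4→X11] = [T, T, F]
r5 m[φ4→X4] = [T, T, T]
r5 m[φ5→X11] = [T, T, T]
r5 m[φ5→X1] = [F, T, T]
r5 m[X0→φ0] = [T, T, T]
r5 m[X0→φ1] = [T, T, T]
r5 m[X11→φ0] = [T, T, F]
r5 m[X11→φ2] = [T, T, F]
r5 m[X11→φ4] = [T, T, T]
r5 m[X11→φ5] = [T, T, F]
r5 m[X1→φ3] = [F, T, T]
r5 m[X1→φ5] = [T, T, T]
r5 m[X7→φ1] = [T, T, T]
r5 m[X7→φ3] = [T, T, T]
r5 m[X4→φ2] = [T, T, T]
r5 m[X4→φ4] = [T, T, T]
fixed point reached at round 5
messages reach a fixed point at round 5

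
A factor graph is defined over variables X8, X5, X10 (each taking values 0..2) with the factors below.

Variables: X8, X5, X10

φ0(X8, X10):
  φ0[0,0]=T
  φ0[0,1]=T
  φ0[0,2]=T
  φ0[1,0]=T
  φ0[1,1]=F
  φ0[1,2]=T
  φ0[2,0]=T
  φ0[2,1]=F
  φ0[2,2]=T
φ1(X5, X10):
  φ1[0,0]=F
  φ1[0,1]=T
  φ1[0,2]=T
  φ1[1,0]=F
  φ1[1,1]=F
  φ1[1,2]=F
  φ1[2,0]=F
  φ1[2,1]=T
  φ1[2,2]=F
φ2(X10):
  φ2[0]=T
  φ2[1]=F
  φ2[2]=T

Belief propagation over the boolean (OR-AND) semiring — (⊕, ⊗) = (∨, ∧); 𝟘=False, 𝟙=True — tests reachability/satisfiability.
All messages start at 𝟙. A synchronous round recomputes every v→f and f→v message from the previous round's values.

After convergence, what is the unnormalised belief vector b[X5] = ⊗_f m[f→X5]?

b[X5] = [T, F, F]

init: all messages = 𝟙 over 3 values
r1 m[φ0→X8] = [T, T, T]
r1 m[φ0→X10] = [T, T, T]
r1 m[φ1→X5] = [T, F, T]
r1 m[φ1→X10] = [F, T, T]
r1 m[φ2→X10] = [T, F, T]
r1 m[X8→φ0] = [T, T, T]
r1 m[X5→φ1] = [T, T, T]
r1 m[X10→φ0] = [T, T, T]
r1 m[X10→φ1] = [T, T, T]
r1 m[X10→φ2] = [T, T, T]
r2 m[φ0→X8] = [T, T, T]
r2 m[φ0→X10] = [T, T, T]
r2 m[φ1→X5] = [T, F, T]
r2 m[φ1→X10] = [F, T, T]
r2 m[φ2→X10] = [T, F, T]
r2 m[X8→φ0] = [T, T, T]
r2 m[X5→φ1] = [T, T, T]
r2 m[X10→φ0] = [F, F, T]
r2 m[X10→φ1] = [T, F, T]
r2 m[X10→φ2] = [F, T, T]
r3 m[φ0→X8] = [T, T, T]
r3 m[φ0→X10] = [T, T, T]
r3 m[φ1→X5] = [T, F, F]
r3 m[φ1→X10] = [F, T, T]
r3 m[φ2→X10] = [T, F, T]
r3 m[X8→φ0] = [T, T, T]
r3 m[X5→φ1] = [T, T, T]
r3 m[X10→φ0] = [F, F, T]
r3 m[X10→φ1] = [T, F, T]
r3 m[X10→φ2] = [F, T, T]
r4 m[φ0→X8] = [T, T, T]
r4 m[φ0→X10] = [T, T, T]
r4 m[φ1→X5] = [T, F, F]
r4 m[φ1→X10] = [F, T, T]
r4 m[φ2→X10] = [T, F, T]
r4 m[X8→φ0] = [T, T, T]
r4 m[X5→φ1] = [T, T, T]
r4 m[X10→φ0] = [F, F, T]
r4 m[X10→φ1] = [T, F, T]
r4 m[X10→φ2] = [F, T, T]
fixed point reached at round 4
b[X5] = ⊗ incoming = [T, F, F]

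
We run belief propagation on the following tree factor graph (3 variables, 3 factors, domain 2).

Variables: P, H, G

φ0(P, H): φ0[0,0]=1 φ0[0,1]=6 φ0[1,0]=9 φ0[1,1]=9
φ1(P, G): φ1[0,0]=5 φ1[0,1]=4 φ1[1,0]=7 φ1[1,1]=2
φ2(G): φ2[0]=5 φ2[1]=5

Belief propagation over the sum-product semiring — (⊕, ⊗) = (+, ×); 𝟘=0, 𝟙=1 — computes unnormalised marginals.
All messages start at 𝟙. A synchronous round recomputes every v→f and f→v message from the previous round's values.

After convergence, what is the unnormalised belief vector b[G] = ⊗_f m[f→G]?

init: all messages = 𝟙 over 2 values
r1 m[φ0→P] = [7, 18]
r1 m[φ0→H] = [10, 15]
r1 m[φ1→P] = [9, 9]
r1 m[φ1→G] = [12, 6]
r1 m[φ2→G] = [5, 5]
r1 m[P→φ0] = [1, 1]
r1 m[P→φ1] = [1, 1]
r1 m[H→φ0] = [1, 1]
r1 m[G→φ1] = [1, 1]
r1 m[G→φ2] = [1, 1]
r2 m[φ0→P] = [7, 18]
r2 m[φ0→H] = [10, 15]
r2 m[φ1→P] = [9, 9]
r2 m[φ1→G] = [12, 6]
r2 m[φ2→G] = [5, 5]
r2 m[P→φ0] = [9, 9]
r2 m[P→φ1] = [7, 18]
r2 m[H→φ0] = [1, 1]
r2 m[G→φ1] = [5, 5]
r2 m[G→φ2] = [12, 6]
r3 m[φ0→P] = [7, 18]
r3 m[φ0→H] = [90, 135]
r3 m[φ1→P] = [45, 45]
r3 m[φ1→G] = [161, 64]
r3 m[φ2→G] = [5, 5]
r3 m[P→φ0] = [9, 9]
r3 m[P→φ1] = [7, 18]
r3 m[H→φ0] = [1, 1]
r3 m[G→φ1] = [5, 5]
r3 m[G→φ2] = [12, 6]
r4 m[φ0→P] = [7, 18]
r4 m[φ0→H] = [90, 135]
r4 m[φ1→P] = [45, 45]
r4 m[φ1→G] = [161, 64]
r4 m[φ2→G] = [5, 5]
r4 m[P→φ0] = [45, 45]
r4 m[P→φ1] = [7, 18]
r4 m[H→φ0] = [1, 1]
r4 m[G→φ1] = [5, 5]
r4 m[G→φ2] = [161, 64]
r5 m[φ0→P] = [7, 18]
r5 m[φ0→H] = [450, 675]
r5 m[φ1→P] = [45, 45]
r5 m[φ1→G] = [161, 64]
r5 m[φ2→G] = [5, 5]
r5 m[P→φ0] = [45, 45]
r5 m[P→φ1] = [7, 18]
r5 m[H→φ0] = [1, 1]
r5 m[G→φ1] = [5, 5]
r5 m[G→φ2] = [161, 64]
r6 m[φ0→P] = [7, 18]
r6 m[φ0→H] = [450, 675]
r6 m[φ1→P] = [45, 45]
r6 m[φ1→G] = [161, 64]
r6 m[φ2→G] = [5, 5]
r6 m[P→φ0] = [45, 45]
r6 m[P→φ1] = [7, 18]
r6 m[H→φ0] = [1, 1]
r6 m[G→φ1] = [5, 5]
r6 m[G→φ2] = [161, 64]
fixed point reached at round 6
b[G] = ⊗ incoming = [805, 320]

b[G] = [805, 320]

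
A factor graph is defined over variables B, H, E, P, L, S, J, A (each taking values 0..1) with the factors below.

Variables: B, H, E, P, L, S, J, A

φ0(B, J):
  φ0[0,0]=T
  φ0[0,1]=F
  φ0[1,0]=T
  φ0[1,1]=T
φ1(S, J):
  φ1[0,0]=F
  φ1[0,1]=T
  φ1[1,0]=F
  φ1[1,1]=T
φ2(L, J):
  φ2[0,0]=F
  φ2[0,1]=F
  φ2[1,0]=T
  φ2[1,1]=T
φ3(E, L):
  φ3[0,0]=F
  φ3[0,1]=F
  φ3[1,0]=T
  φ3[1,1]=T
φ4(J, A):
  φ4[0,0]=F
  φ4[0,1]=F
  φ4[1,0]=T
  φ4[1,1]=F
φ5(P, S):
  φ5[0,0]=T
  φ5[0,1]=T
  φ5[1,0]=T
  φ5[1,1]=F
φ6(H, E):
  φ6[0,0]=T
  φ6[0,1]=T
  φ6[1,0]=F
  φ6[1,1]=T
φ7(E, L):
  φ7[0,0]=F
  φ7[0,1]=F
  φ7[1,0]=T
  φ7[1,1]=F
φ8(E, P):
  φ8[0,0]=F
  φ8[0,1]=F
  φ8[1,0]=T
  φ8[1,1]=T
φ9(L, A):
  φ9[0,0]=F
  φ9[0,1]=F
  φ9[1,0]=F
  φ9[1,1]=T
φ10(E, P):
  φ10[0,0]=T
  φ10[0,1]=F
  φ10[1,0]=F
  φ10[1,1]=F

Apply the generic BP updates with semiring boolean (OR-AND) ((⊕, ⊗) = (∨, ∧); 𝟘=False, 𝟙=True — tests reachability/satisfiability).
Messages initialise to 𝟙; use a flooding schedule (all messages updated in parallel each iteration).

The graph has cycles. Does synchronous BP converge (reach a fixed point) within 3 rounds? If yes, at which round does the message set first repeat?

NOT CONVERGED within 3 rounds

init: all messages = 𝟙 over 2 values
r1 m[φ0→B] = [T, T]
r1 m[φ0→J] = [T, T]
r1 m[φ1→S] = [T, T]
r1 m[φ1→J] = [F, T]
r1 m[φ2→L] = [F, T]
r1 m[φ2→J] = [T, T]
r1 m[φ3→E] = [F, T]
r1 m[φ3→L] = [T, T]
r1 m[φ4→J] = [F, T]
r1 m[φ4→A] = [T, F]
r1 m[φ5→P] = [T, T]
r1 m[φ5→S] = [T, T]
r1 m[φ6→H] = [T, T]
r1 m[φ6→E] = [T, T]
r1 m[φ7→E] = [F, T]
r1 m[φ7→L] = [T, F]
r1 m[φ8→E] = [F, T]
r1 m[φ8→P] = [T, T]
r1 m[φ9→L] = [F, T]
r1 m[φ9→A] = [F, T]
r1 m[φ10→E] = [T, F]
r1 m[φ10→P] = [T, F]
r1 m[B→φ0] = [T, T]
r1 m[H→φ6] = [T, T]
r1 m[E→φ3] = [T, T]
r1 m[E→φ6] = [T, T]
r1 m[E→φ7] = [T, T]
r1 m[E→φ8] = [T, T]
r1 m[E→φ10] = [T, T]
r1 m[P→φ5] = [T, T]
r1 m[P→φ8] = [T, T]
r1 m[P→φ10] = [T, T]
r1 m[L→φ2] = [T, T]
r1 m[L→φ3] = [T, T]
r1 m[L→φ7] = [T, T]
r1 m[L→φ9] = [T, T]
r1 m[S→φ1] = [T, T]
r1 m[S→φ5] = [T, T]
r1 m[J→φ0] = [T, T]
r1 m[J→φ1] = [T, T]
r1 m[J→φ2] = [T, T]
r1 m[J→φ4] = [T, T]
r1 m[A→φ4] = [T, T]
r1 m[A→φ9] = [T, T]
r2 m[φ0→B] = [T, T]
r2 m[φ0→J] = [T, T]
r2 m[φ1→S] = [T, T]
r2 m[φ1→J] = [F, T]
r2 m[φ2→L] = [F, T]
r2 m[φ2→J] = [T, T]
r2 m[φ3→E] = [F, T]
r2 m[φ3→L] = [T, T]
r2 m[φ4→J] = [F, T]
r2 m[φ4→A] = [T, F]
r2 m[φ5→P] = [T, T]
r2 m[φ5→S] = [T, T]
r2 m[φ6→H] = [T, T]
r2 m[φ6→E] = [T, T]
r2 m[φ7→E] = [F, T]
r2 m[φ7→L] = [T, F]
r2 m[φ8→E] = [F, T]
r2 m[φ8→P] = [T, T]
r2 m[φ9→L] = [F, T]
r2 m[φ9→A] = [F, T]
r2 m[φ10→E] = [T, F]
r2 m[φ10→P] = [T, F]
r2 m[B→φ0] = [T, T]
r2 m[H→φ6] = [T, T]
r2 m[E→φ3] = [F, F]
r2 m[E→φ6] = [F, F]
r2 m[E→φ7] = [F, F]
r2 m[E→φ8] = [F, F]
r2 m[E→φ10] = [F, T]
r2 m[P→φ5] = [T, F]
r2 m[P→φ8] = [T, F]
r2 m[P→φ10] = [T, T]
r2 m[L→φ2] = [F, F]
r2 m[L→φ3] = [F, F]
r2 m[L→φ7] = [F, T]
r2 m[L→φ9] = [F, F]
r2 m[S→φ1] = [T, T]
r2 m[S→φ5] = [T, T]
r2 m[J→φ0] = [F, T]
r2 m[J→φ1] = [F, T]
r2 m[J→φ2] = [F, T]
r2 m[J→φ4] = [F, T]
r2 m[A→φ4] = [F, T]
r2 m[A→φ9] = [T, F]
r3 m[φ0→B] = [F, T]
r3 m[φ0→J] = [T, T]
r3 m[φ1→S] = [T, T]
r3 m[φ1→J] = [F, T]
r3 m[φ2→L] = [F, T]
r3 m[φ2→J] = [F, F]
r3 m[φ3→E] = [F, F]
r3 m[φ3→L] = [F, F]
r3 m[φ4→J] = [F, F]
r3 m[φ4→A] = [T, F]
r3 m[φ5→P] = [T, T]
r3 m[φ5→S] = [T, T]
r3 m[φ6→H] = [F, F]
r3 m[φ6→E] = [T, T]
r3 m[φ7→E] = [F, F]
r3 m[φ7→L] = [F, F]
r3 m[φ8→E] = [F, T]
r3 m[φ8→P] = [F, F]
r3 m[φ9→L] = [F, F]
r3 m[φ9→A] = [F, F]
r3 m[φ10→E] = [T, F]
r3 m[φ10→P] = [F, F]
r3 m[B→φ0] = [T, T]
r3 m[H→φ6] = [T, T]
r3 m[E→φ3] = [F, F]
r3 m[E→φ6] = [F, F]
r3 m[E→φ7] = [F, F]
r3 m[E→φ8] = [F, F]
r3 m[E→φ10] = [F, T]
r3 m[P→φ5] = [T, F]
r3 m[P→φ8] = [T, F]
r3 m[P→φ10] = [T, T]
r3 m[L→φ2] = [F, F]
r3 m[L→φ3] = [F, F]
r3 m[L→φ7] = [F, T]
r3 m[L→φ9] = [F, F]
r3 m[S→φ1] = [T, T]
r3 m[S→φ5] = [T, T]
r3 m[J→φ0] = [F, T]
r3 m[J→φ1] = [F, T]
r3 m[J→φ2] = [F, T]
r3 m[J→φ4] = [F, T]
r3 m[A→φ4] = [F, T]
r3 m[A→φ9] = [T, F]
no fixed point within 3 rounds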